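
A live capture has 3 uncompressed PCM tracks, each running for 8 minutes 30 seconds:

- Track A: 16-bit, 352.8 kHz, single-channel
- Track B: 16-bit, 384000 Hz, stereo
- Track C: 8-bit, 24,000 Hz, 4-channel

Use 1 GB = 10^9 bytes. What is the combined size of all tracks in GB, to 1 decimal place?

1.2 GB

8 minutes 30 seconds = 510 s.
Track A: 352,800 × 510 × 2 × 1 = 359,856,000 bytes.
Track B: 384,000 × 510 × 2 × 2 = 783,360,000 bytes.
Track C: 24,000 × 510 × 1 × 4 = 48,960,000 bytes.
Total = 1,192,176,000 bytes = 1.2 GB.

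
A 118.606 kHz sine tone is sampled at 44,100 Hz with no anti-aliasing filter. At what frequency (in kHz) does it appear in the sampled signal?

13.694 kHz

Nyquist = 44,100/2 = 22,050 Hz; 118,606 Hz exceeds it.
Alias = |118,606 − 3×44,100| = |118,606 − 132,300| = 13,694 Hz = 13.694 kHz.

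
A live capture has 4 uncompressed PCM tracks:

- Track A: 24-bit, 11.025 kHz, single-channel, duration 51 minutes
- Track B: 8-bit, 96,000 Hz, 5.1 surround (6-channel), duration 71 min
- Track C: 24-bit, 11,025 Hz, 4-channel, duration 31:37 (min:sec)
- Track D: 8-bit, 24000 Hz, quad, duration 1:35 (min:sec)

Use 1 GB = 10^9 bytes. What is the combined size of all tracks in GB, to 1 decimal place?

Track A: 51 minutes = 3,060 s; 11,025 × 3,060 × 3 × 1 = 101,209,500 bytes.
Track B: 71 min = 4,260 s; 96,000 × 4,260 × 1 × 6 = 2,453,760,000 bytes.
Track C: 31:37 (min:sec) = 1,897 s; 11,025 × 1,897 × 3 × 4 = 250,973,100 bytes.
Track D: 1:35 (min:sec) = 95 s; 24,000 × 95 × 1 × 4 = 9,120,000 bytes.
Total = 2,815,062,600 bytes = 2.8 GB.

2.8 GB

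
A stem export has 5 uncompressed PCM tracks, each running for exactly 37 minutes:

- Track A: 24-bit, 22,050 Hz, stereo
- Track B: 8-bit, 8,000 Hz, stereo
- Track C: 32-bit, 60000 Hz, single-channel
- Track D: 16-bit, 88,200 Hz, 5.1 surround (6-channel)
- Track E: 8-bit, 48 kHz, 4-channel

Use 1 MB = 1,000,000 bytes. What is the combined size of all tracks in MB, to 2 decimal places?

3637.91 MB

exactly 37 minutes = 2,220 s.
Track A: 22,050 × 2,220 × 3 × 2 = 293,706,000 bytes.
Track B: 8,000 × 2,220 × 1 × 2 = 35,520,000 bytes.
Track C: 60,000 × 2,220 × 4 × 1 = 532,800,000 bytes.
Track D: 88,200 × 2,220 × 2 × 6 = 2,349,648,000 bytes.
Track E: 48,000 × 2,220 × 1 × 4 = 426,240,000 bytes.
Total = 3,637,914,000 bytes = 3637.91 MB.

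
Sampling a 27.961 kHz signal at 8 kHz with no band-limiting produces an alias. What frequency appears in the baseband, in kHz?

Nyquist = 8,000/2 = 4,000 Hz; 27,961 Hz exceeds it.
Alias = |27,961 − 3×8,000| = |27,961 − 24,000| = 3,961 Hz = 3.961 kHz.

3.961 kHz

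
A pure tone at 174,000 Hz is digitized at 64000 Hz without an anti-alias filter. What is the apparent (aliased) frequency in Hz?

Nyquist = 64,000/2 = 32,000 Hz; 174,000 Hz exceeds it.
Alias = |174,000 − 3×64,000| = |174,000 − 192,000| = 18,000 Hz.

18,000 Hz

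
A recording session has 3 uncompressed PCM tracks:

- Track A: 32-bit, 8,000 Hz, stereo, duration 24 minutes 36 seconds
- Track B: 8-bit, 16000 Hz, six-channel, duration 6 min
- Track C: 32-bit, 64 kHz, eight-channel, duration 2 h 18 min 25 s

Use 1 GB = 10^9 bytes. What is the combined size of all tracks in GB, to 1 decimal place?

Track A: 24 minutes 36 seconds = 1,476 s; 8,000 × 1,476 × 4 × 2 = 94,464,000 bytes.
Track B: 6 min = 360 s; 16,000 × 360 × 1 × 6 = 34,560,000 bytes.
Track C: 2 h 18 min 25 s = 8,305 s; 64,000 × 8,305 × 4 × 8 = 17,008,640,000 bytes.
Total = 17,137,664,000 bytes = 17.1 GB.

17.1 GB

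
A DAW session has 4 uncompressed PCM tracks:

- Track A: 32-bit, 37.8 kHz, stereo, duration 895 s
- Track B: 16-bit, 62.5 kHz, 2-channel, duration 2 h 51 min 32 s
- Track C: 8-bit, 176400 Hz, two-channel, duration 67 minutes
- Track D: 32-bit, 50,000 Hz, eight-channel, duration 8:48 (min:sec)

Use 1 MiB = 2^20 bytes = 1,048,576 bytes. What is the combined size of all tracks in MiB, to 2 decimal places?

Track A: 37,800 × 895 × 4 × 2 = 270,648,000 bytes.
Track B: 2 h 51 min 32 s = 10,292 s; 62,500 × 10,292 × 2 × 2 = 2,573,000,000 bytes.
Track C: 67 minutes = 4,020 s; 176,400 × 4,020 × 1 × 2 = 1,418,256,000 bytes.
Track D: 8:48 (min:sec) = 528 s; 50,000 × 528 × 4 × 8 = 844,800,000 bytes.
Total = 5,106,704,000 bytes = 4870.13 MiB.

4870.13 MiB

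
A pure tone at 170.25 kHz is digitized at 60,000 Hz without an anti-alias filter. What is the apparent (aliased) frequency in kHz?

Nyquist = 60,000/2 = 30,000 Hz; 170,250 Hz exceeds it.
Alias = |170,250 − 3×60,000| = |170,250 − 180,000| = 9,750 Hz = 9.75 kHz.

9.75 kHz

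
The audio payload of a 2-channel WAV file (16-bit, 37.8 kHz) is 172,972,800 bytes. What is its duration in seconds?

1,144 seconds

Byte rate = 37,800 × 2 × 2 = 151,200 bytes/s.
Duration = 172,972,800 / 151,200 = 1,144 s.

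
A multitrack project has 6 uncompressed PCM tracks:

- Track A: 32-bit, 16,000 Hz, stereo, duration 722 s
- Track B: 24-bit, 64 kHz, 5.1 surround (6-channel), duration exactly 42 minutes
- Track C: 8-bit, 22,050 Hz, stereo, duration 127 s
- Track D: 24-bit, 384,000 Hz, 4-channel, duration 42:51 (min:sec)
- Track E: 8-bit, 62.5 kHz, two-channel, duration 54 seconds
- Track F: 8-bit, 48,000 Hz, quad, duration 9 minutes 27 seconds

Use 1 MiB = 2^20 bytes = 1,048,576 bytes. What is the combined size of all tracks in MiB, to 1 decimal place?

14270.6 MiB

Track A: 16,000 × 722 × 4 × 2 = 92,416,000 bytes.
Track B: exactly 42 minutes = 2,520 s; 64,000 × 2,520 × 3 × 6 = 2,903,040,000 bytes.
Track C: 22,050 × 127 × 1 × 2 = 5,600,700 bytes.
Track D: 42:51 (min:sec) = 2,571 s; 384,000 × 2,571 × 3 × 4 = 11,847,168,000 bytes.
Track E: 62,500 × 54 × 1 × 2 = 6,750,000 bytes.
Track F: 9 minutes 27 seconds = 567 s; 48,000 × 567 × 1 × 4 = 108,864,000 bytes.
Total = 14,963,838,700 bytes = 14270.6 MiB.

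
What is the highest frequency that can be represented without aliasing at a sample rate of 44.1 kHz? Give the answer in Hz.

22,050 Hz

Nyquist frequency = sample rate / 2 = 44,100 / 2 = 22,050 Hz.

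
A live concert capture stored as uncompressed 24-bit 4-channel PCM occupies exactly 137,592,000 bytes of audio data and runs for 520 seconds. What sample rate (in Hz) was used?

22,050 Hz

Bytes = sample_rate × seconds × bytes_per_sample × channels.
sample_rate = 137,592,000 / (520 × 3 × 4) = 137,592,000 / 6,240 = 22,050 Hz.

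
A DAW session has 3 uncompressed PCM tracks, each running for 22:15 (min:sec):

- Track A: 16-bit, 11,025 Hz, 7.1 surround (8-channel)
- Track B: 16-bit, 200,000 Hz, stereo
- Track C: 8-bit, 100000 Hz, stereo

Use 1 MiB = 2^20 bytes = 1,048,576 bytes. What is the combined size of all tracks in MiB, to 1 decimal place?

22:15 (min:sec) = 1,335 s.
Track A: 11,025 × 1,335 × 2 × 8 = 235,494,000 bytes.
Track B: 200,000 × 1,335 × 2 × 2 = 1,068,000,000 bytes.
Track C: 100,000 × 1,335 × 1 × 2 = 267,000,000 bytes.
Total = 1,570,494,000 bytes = 1497.7 MiB.

1497.7 MiB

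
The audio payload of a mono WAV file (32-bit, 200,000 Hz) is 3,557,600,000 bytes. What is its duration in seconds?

4,447 seconds

Byte rate = 200,000 × 4 × 1 = 800,000 bytes/s.
Duration = 3,557,600,000 / 800,000 = 4,447 s.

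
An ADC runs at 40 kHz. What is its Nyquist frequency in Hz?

20,000 Hz

Nyquist frequency = sample rate / 2 = 40,000 / 2 = 20,000 Hz.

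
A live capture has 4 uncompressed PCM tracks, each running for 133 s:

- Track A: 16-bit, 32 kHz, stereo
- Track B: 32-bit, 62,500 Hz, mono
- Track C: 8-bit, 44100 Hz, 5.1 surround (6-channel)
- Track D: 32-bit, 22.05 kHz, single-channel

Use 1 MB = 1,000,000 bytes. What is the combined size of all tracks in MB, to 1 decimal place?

97.2 MB

Track A: 32,000 × 133 × 2 × 2 = 17,024,000 bytes.
Track B: 62,500 × 133 × 4 × 1 = 33,250,000 bytes.
Track C: 44,100 × 133 × 1 × 6 = 35,191,800 bytes.
Track D: 22,050 × 133 × 4 × 1 = 11,730,600 bytes.
Total = 97,196,400 bytes = 97.2 MB.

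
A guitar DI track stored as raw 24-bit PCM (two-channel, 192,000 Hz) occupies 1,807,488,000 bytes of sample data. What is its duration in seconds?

1,569 seconds

Byte rate = 192,000 × 3 × 2 = 1,152,000 bytes/s.
Duration = 1,807,488,000 / 1,152,000 = 1,569 s.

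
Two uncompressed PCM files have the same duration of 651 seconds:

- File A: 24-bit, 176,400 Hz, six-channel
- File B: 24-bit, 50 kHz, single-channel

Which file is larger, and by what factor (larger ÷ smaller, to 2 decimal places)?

File A: 176,400 × 3 × 6 = 3,175,200 bytes/s.
File B: 50,000 × 3 × 1 = 150,000 bytes/s.
File A is larger; ratio = 2,067,055,200 / 97,650,000 = 21.17.

File A, by a factor of 21.17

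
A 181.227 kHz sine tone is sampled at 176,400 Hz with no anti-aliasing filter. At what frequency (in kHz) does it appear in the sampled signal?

Nyquist = 176,400/2 = 88,200 Hz; 181,227 Hz exceeds it.
Alias = |181,227 − 1×176,400| = |181,227 − 176,400| = 4,827 Hz = 4.827 kHz.

4.827 kHz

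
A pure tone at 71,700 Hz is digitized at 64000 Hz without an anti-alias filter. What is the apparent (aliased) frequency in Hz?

7,700 Hz

Nyquist = 64,000/2 = 32,000 Hz; 71,700 Hz exceeds it.
Alias = |71,700 − 1×64,000| = |71,700 − 64,000| = 7,700 Hz.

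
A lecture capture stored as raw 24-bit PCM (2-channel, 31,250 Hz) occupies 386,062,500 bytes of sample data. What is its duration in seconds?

Byte rate = 31,250 × 3 × 2 = 187,500 bytes/s.
Duration = 386,062,500 / 187,500 = 2,059 s.

2,059 seconds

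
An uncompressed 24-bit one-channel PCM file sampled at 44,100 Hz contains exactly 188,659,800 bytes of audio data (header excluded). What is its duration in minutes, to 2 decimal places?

23.77 minutes

Byte rate = 44,100 × 3 × 1 = 132,300 bytes/s.
Duration = 188,659,800 / 132,300 = 1,426 s.
1,426 s / 60 = 23.77 minutes.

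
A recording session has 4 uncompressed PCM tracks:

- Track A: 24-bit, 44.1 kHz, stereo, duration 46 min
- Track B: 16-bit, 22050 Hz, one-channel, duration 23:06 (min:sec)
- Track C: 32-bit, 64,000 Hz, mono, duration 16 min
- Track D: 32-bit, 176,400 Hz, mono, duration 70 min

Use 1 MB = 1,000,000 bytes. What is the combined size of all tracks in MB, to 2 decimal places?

Track A: 46 min = 2,760 s; 44,100 × 2,760 × 3 × 2 = 730,296,000 bytes.
Track B: 23:06 (min:sec) = 1,386 s; 22,050 × 1,386 × 2 × 1 = 61,122,600 bytes.
Track C: 16 min = 960 s; 64,000 × 960 × 4 × 1 = 245,760,000 bytes.
Track D: 70 min = 4,200 s; 176,400 × 4,200 × 4 × 1 = 2,963,520,000 bytes.
Total = 4,000,698,600 bytes = 4000.70 MB.

4000.70 MB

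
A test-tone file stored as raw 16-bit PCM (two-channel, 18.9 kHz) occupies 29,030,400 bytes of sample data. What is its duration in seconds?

384 seconds

Byte rate = 18,900 × 2 × 2 = 75,600 bytes/s.
Duration = 29,030,400 / 75,600 = 384 s.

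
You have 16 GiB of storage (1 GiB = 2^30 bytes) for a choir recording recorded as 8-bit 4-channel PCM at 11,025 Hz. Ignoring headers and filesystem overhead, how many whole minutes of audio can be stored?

6,492 minutes

Uncompressed byte rate = 11,025 × 1 × 4 = 44,100 bytes/s.
Capacity = 16 × 1,073,741,824 = 17,179,869,184 bytes.
17,179,869,184 / 44,100 ≈ 389566.19 s → 6,492 minutes.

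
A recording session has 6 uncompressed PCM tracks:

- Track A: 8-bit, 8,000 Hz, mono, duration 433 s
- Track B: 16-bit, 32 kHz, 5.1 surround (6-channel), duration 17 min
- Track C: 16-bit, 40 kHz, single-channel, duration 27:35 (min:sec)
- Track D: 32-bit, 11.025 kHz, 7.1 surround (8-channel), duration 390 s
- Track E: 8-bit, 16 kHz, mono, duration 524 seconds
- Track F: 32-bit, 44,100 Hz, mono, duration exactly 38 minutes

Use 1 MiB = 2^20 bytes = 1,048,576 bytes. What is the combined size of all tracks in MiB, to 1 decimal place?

Track A: 8,000 × 433 × 1 × 1 = 3,464,000 bytes.
Track B: 17 min = 1,020 s; 32,000 × 1,020 × 2 × 6 = 391,680,000 bytes.
Track C: 27:35 (min:sec) = 1,655 s; 40,000 × 1,655 × 2 × 1 = 132,400,000 bytes.
Track D: 11,025 × 390 × 4 × 8 = 137,592,000 bytes.
Track E: 16,000 × 524 × 1 × 1 = 8,384,000 bytes.
Track F: exactly 38 minutes = 2,280 s; 44,100 × 2,280 × 4 × 1 = 402,192,000 bytes.
Total = 1,075,712,000 bytes = 1025.9 MiB.

1025.9 MiB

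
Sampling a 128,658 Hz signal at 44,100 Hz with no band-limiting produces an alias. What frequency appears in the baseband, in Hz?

Nyquist = 44,100/2 = 22,050 Hz; 128,658 Hz exceeds it.
Alias = |128,658 − 3×44,100| = |128,658 − 132,300| = 3,642 Hz.

3,642 Hz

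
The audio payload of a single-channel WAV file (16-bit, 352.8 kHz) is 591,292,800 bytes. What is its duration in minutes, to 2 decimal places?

13.97 minutes

Byte rate = 352,800 × 2 × 1 = 705,600 bytes/s.
Duration = 591,292,800 / 705,600 = 838 s.
838 s / 60 = 13.97 minutes.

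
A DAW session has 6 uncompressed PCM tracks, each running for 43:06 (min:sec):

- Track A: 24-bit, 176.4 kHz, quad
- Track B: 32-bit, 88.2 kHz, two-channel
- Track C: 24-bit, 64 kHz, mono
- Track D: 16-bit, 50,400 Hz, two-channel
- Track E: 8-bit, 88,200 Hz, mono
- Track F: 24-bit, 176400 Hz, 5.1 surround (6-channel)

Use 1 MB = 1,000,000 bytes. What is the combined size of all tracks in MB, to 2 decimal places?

43:06 (min:sec) = 2,586 s.
Track A: 176,400 × 2,586 × 3 × 4 = 5,474,044,800 bytes.
Track B: 88,200 × 2,586 × 4 × 2 = 1,824,681,600 bytes.
Track C: 64,000 × 2,586 × 3 × 1 = 496,512,000 bytes.
Track D: 50,400 × 2,586 × 2 × 2 = 521,337,600 bytes.
Track E: 88,200 × 2,586 × 1 × 1 = 228,085,200 bytes.
Track F: 176,400 × 2,586 × 3 × 6 = 8,211,067,200 bytes.
Total = 16,755,728,400 bytes = 16755.73 MB.

16755.73 MB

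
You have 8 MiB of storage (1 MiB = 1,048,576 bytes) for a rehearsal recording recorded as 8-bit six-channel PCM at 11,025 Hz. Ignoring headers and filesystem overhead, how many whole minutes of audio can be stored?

Uncompressed byte rate = 11,025 × 1 × 6 = 66,150 bytes/s.
Capacity = 8 × 1,048,576 = 8,388,608 bytes.
8,388,608 / 66,150 ≈ 126.81 s → 2 minutes.

2 minutes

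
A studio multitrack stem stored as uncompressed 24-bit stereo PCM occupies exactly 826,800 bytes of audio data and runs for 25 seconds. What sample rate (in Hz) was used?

Bytes = sample_rate × seconds × bytes_per_sample × channels.
sample_rate = 826,800 / (25 × 3 × 2) = 826,800 / 150 = 5,512 Hz.

5,512 Hz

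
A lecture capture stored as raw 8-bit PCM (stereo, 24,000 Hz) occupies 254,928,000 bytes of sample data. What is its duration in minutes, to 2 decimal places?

88.52 minutes

Byte rate = 24,000 × 1 × 2 = 48,000 bytes/s.
Duration = 254,928,000 / 48,000 = 5,311 s.
5,311 s / 60 = 88.52 minutes.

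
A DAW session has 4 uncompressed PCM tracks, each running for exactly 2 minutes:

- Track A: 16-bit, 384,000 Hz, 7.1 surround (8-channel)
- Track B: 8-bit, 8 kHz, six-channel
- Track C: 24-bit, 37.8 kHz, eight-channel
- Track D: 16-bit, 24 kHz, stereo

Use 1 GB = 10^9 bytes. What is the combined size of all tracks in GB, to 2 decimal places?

exactly 2 minutes = 120 s.
Track A: 384,000 × 120 × 2 × 8 = 737,280,000 bytes.
Track B: 8,000 × 120 × 1 × 6 = 5,760,000 bytes.
Track C: 37,800 × 120 × 3 × 8 = 108,864,000 bytes.
Track D: 24,000 × 120 × 2 × 2 = 11,520,000 bytes.
Total = 863,424,000 bytes = 0.86 GB.

0.86 GB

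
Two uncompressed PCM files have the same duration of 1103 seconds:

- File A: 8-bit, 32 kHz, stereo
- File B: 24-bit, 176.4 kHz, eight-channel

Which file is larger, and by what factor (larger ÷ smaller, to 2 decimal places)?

File B, by a factor of 66.15

File A: 32,000 × 1 × 2 = 64,000 bytes/s.
File B: 176,400 × 3 × 8 = 4,233,600 bytes/s.
File B is larger; ratio = 4,669,660,800 / 70,592,000 = 66.15.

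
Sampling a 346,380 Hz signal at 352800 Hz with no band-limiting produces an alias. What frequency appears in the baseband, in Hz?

Nyquist = 352,800/2 = 176,400 Hz; 346,380 Hz exceeds it.
Alias = |346,380 − 1×352,800| = |346,380 − 352,800| = 6,420 Hz.

6,420 Hz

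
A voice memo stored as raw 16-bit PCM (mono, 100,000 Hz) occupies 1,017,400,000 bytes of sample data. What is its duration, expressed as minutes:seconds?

Byte rate = 100,000 × 2 × 1 = 200,000 bytes/s.
Duration = 1,017,400,000 / 200,000 = 5,087 s.
5,087 s = 84:47.

84:47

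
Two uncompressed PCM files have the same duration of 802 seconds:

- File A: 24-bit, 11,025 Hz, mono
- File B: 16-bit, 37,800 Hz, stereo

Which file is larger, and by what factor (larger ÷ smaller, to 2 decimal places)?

File A: 11,025 × 3 × 1 = 33,075 bytes/s.
File B: 37,800 × 2 × 2 = 151,200 bytes/s.
File B is larger; ratio = 121,262,400 / 26,526,150 = 4.57.

File B, by a factor of 4.57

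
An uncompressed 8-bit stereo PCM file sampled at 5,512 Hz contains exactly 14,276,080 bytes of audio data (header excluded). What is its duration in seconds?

1,295 seconds

Byte rate = 5,512 × 1 × 2 = 11,024 bytes/s.
Duration = 14,276,080 / 11,024 = 1,295 s.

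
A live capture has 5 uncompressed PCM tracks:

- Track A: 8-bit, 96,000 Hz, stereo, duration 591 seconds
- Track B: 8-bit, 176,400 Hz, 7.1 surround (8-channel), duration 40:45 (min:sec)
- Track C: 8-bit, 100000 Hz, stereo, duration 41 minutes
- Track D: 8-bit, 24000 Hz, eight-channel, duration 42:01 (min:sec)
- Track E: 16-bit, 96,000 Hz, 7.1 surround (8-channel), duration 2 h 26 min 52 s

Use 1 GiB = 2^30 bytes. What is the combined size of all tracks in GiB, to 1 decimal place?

16.8 GiB

Track A: 96,000 × 591 × 1 × 2 = 113,472,000 bytes.
Track B: 40:45 (min:sec) = 2,445 s; 176,400 × 2,445 × 1 × 8 = 3,450,384,000 bytes.
Track C: 41 minutes = 2,460 s; 100,000 × 2,460 × 1 × 2 = 492,000,000 bytes.
Track D: 42:01 (min:sec) = 2,521 s; 24,000 × 2,521 × 1 × 8 = 484,032,000 bytes.
Track E: 2 h 26 min 52 s = 8,812 s; 96,000 × 8,812 × 2 × 8 = 13,535,232,000 bytes.
Total = 18,075,120,000 bytes = 16.8 GiB.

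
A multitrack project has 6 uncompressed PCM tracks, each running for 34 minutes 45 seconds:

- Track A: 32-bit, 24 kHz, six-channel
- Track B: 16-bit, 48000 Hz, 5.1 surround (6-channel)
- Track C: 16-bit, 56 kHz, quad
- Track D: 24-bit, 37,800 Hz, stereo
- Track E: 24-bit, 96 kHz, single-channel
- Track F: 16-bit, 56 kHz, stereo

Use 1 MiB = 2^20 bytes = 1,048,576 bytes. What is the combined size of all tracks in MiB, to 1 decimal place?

4650.5 MiB

34 minutes 45 seconds = 2,085 s.
Track A: 24,000 × 2,085 × 4 × 6 = 1,200,960,000 bytes.
Track B: 48,000 × 2,085 × 2 × 6 = 1,200,960,000 bytes.
Track C: 56,000 × 2,085 × 2 × 4 = 934,080,000 bytes.
Track D: 37,800 × 2,085 × 3 × 2 = 472,878,000 bytes.
Track E: 96,000 × 2,085 × 3 × 1 = 600,480,000 bytes.
Track F: 56,000 × 2,085 × 2 × 2 = 467,040,000 bytes.
Total = 4,876,398,000 bytes = 4650.5 MiB.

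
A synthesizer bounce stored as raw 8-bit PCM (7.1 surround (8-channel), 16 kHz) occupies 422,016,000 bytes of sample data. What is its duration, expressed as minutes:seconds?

54:57

Byte rate = 16,000 × 1 × 8 = 128,000 bytes/s.
Duration = 422,016,000 / 128,000 = 3,297 s.
3,297 s = 54:57.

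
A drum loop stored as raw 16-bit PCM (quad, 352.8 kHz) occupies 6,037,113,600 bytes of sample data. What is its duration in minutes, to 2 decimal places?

35.65 minutes

Byte rate = 352,800 × 2 × 4 = 2,822,400 bytes/s.
Duration = 6,037,113,600 / 2,822,400 = 2,139 s.
2,139 s / 60 = 35.65 minutes.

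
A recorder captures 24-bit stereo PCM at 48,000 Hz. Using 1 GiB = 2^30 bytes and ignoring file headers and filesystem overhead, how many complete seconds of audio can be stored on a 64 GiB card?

238,609 seconds

Uncompressed byte rate = 48,000 × 3 × 2 = 288,000 bytes/s.
Capacity = 64 × 1,073,741,824 = 68,719,476,736 bytes.
68,719,476,736 / 288,000 ≈ 238609.29 s → 238,609 seconds.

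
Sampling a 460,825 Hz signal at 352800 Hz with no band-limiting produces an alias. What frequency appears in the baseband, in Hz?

108,025 Hz

Nyquist = 352,800/2 = 176,400 Hz; 460,825 Hz exceeds it.
Alias = |460,825 − 1×352,800| = |460,825 − 352,800| = 108,025 Hz.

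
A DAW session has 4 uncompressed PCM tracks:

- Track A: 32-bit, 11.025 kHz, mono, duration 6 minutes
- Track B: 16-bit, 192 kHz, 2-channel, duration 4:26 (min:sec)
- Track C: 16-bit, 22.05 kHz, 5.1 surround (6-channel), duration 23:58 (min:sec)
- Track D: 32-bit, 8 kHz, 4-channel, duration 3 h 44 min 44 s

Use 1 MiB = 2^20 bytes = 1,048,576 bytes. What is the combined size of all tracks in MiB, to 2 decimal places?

2218.83 MiB

Track A: 6 minutes = 360 s; 11,025 × 360 × 4 × 1 = 15,876,000 bytes.
Track B: 4:26 (min:sec) = 266 s; 192,000 × 266 × 2 × 2 = 204,288,000 bytes.
Track C: 23:58 (min:sec) = 1,438 s; 22,050 × 1,438 × 2 × 6 = 380,494,800 bytes.
Track D: 3 h 44 min 44 s = 13,484 s; 8,000 × 13,484 × 4 × 4 = 1,725,952,000 bytes.
Total = 2,326,610,800 bytes = 2218.83 MiB.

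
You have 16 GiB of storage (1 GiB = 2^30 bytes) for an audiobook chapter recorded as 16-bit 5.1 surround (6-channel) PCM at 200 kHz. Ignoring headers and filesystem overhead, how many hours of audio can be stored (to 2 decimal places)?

Uncompressed byte rate = 200,000 × 2 × 6 = 2,400,000 bytes/s.
Capacity = 16 × 1,073,741,824 = 17,179,869,184 bytes.
17,179,869,184 / 2,400,000 ≈ 7158.28 s → 1.99 hours.

1.99 hours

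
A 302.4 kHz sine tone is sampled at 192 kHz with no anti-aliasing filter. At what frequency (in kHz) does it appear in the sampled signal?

Nyquist = 192,000/2 = 96,000 Hz; 302,400 Hz exceeds it.
Alias = |302,400 − 2×192,000| = |302,400 − 384,000| = 81,600 Hz = 81.6 kHz.

81.6 kHz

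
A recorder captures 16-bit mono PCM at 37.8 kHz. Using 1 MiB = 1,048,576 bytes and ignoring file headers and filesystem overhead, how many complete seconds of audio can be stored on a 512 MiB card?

7,101 seconds

Uncompressed byte rate = 37,800 × 2 × 1 = 75,600 bytes/s.
Capacity = 512 × 1,048,576 = 536,870,912 bytes.
536,870,912 / 75,600 ≈ 7101.47 s → 7,101 seconds.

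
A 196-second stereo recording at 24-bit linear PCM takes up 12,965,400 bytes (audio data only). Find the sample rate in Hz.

Bytes = sample_rate × seconds × bytes_per_sample × channels.
sample_rate = 12,965,400 / (196 × 3 × 2) = 12,965,400 / 1,176 = 11,025 Hz.

11,025 Hz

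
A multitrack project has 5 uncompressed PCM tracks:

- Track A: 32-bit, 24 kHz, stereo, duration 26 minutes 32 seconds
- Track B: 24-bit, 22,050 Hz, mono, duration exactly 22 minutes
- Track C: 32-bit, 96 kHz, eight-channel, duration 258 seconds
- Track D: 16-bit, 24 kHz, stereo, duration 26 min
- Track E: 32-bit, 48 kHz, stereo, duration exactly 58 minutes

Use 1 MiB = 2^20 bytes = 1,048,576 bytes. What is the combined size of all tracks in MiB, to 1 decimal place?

Track A: 26 minutes 32 seconds = 1,592 s; 24,000 × 1,592 × 4 × 2 = 305,664,000 bytes.
Track B: exactly 22 minutes = 1,320 s; 22,050 × 1,320 × 3 × 1 = 87,318,000 bytes.
Track C: 96,000 × 258 × 4 × 8 = 792,576,000 bytes.
Track D: 26 min = 1,560 s; 24,000 × 1,560 × 2 × 2 = 149,760,000 bytes.
Track E: exactly 58 minutes = 3,480 s; 48,000 × 3,480 × 4 × 2 = 1,336,320,000 bytes.
Total = 2,671,638,000 bytes = 2547.9 MiB.

2547.9 MiB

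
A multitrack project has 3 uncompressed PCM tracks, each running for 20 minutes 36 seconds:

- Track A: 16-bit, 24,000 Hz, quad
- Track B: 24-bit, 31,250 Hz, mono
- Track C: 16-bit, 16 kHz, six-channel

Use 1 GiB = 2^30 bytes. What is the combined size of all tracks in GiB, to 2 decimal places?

20 minutes 36 seconds = 1,236 s.
Track A: 24,000 × 1,236 × 2 × 4 = 237,312,000 bytes.
Track B: 31,250 × 1,236 × 3 × 1 = 115,875,000 bytes.
Track C: 16,000 × 1,236 × 2 × 6 = 237,312,000 bytes.
Total = 590,499,000 bytes = 0.55 GiB.

0.55 GiB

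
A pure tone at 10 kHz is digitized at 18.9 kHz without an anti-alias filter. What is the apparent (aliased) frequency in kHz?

8.9 kHz

Nyquist = 18,900/2 = 9,450 Hz; 10,000 Hz exceeds it.
Alias = |10,000 − 1×18,900| = |10,000 − 18,900| = 8,900 Hz = 8.9 kHz.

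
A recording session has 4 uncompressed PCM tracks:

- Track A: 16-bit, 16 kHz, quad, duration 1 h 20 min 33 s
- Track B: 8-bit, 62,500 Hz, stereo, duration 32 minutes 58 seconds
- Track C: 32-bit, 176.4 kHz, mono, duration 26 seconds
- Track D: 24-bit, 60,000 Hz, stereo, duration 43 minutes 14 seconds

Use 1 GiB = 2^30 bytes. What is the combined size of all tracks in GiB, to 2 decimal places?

1.69 GiB

Track A: 1 h 20 min 33 s = 4,833 s; 16,000 × 4,833 × 2 × 4 = 618,624,000 bytes.
Track B: 32 minutes 58 seconds = 1,978 s; 62,500 × 1,978 × 1 × 2 = 247,250,000 bytes.
Track C: 176,400 × 26 × 4 × 1 = 18,345,600 bytes.
Track D: 43 minutes 14 seconds = 2,594 s; 60,000 × 2,594 × 3 × 2 = 933,840,000 bytes.
Total = 1,818,059,600 bytes = 1.69 GiB.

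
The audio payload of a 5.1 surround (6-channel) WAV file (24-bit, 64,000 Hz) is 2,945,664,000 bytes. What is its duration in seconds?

Byte rate = 64,000 × 3 × 6 = 1,152,000 bytes/s.
Duration = 2,945,664,000 / 1,152,000 = 2,557 s.

2,557 seconds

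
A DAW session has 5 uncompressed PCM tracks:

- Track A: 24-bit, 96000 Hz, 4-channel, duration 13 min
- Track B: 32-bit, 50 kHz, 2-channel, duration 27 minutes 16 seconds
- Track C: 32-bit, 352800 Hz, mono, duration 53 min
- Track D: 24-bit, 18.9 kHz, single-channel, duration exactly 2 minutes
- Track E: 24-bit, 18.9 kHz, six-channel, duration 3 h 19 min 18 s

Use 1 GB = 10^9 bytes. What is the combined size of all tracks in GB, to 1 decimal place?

Track A: 13 min = 780 s; 96,000 × 780 × 3 × 4 = 898,560,000 bytes.
Track B: 27 minutes 16 seconds = 1,636 s; 50,000 × 1,636 × 4 × 2 = 654,400,000 bytes.
Track C: 53 min = 3,180 s; 352,800 × 3,180 × 4 × 1 = 4,487,616,000 bytes.
Track D: exactly 2 minutes = 120 s; 18,900 × 120 × 3 × 1 = 6,804,000 bytes.
Track E: 3 h 19 min 18 s = 11,958 s; 18,900 × 11,958 × 3 × 6 = 4,068,111,600 bytes.
Total = 10,115,491,600 bytes = 10.1 GB.

10.1 GB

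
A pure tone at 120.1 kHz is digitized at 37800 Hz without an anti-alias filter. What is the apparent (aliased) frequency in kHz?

6.7 kHz

Nyquist = 37,800/2 = 18,900 Hz; 120,100 Hz exceeds it.
Alias = |120,100 − 3×37,800| = |120,100 − 113,400| = 6,700 Hz = 6.7 kHz.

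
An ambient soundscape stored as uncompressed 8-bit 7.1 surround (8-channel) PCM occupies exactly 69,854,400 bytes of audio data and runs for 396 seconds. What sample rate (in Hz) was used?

22,050 Hz

Bytes = sample_rate × seconds × bytes_per_sample × channels.
sample_rate = 69,854,400 / (396 × 1 × 8) = 69,854,400 / 3,168 = 22,050 Hz.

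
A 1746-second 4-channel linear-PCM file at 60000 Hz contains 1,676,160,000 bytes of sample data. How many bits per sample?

Bytes per sample = 1,676,160,000 / (60,000 × 1,746 × 4) = 1,676,160,000 / 419,040,000 = 4.
Bit depth = 4 × 8 = 32 bits.

32 bits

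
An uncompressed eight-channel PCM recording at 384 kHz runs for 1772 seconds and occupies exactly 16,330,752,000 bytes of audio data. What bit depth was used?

24 bits

Bytes per sample = 16,330,752,000 / (384,000 × 1,772 × 8) = 16,330,752,000 / 5,443,584,000 = 3.
Bit depth = 3 × 8 = 24 bits.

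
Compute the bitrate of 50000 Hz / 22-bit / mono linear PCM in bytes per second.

137,500 bytes/s

Bit rate = 50,000 × 22 × 1 = 1,100,000 bits/s.
1,100,000 / 8 = 137,500 bytes/s.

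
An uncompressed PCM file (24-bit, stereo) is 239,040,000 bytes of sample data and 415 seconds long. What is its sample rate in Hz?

Bytes = sample_rate × seconds × bytes_per_sample × channels.
sample_rate = 239,040,000 / (415 × 3 × 2) = 239,040,000 / 2,490 = 96,000 Hz.

96,000 Hz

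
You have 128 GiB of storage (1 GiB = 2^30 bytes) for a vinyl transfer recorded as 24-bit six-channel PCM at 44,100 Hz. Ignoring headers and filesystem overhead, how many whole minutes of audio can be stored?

2,885 minutes

Uncompressed byte rate = 44,100 × 3 × 6 = 793,800 bytes/s.
Capacity = 128 × 1,073,741,824 = 137,438,953,472 bytes.
137,438,953,472 / 793,800 ≈ 173140.53 s → 2,885 minutes.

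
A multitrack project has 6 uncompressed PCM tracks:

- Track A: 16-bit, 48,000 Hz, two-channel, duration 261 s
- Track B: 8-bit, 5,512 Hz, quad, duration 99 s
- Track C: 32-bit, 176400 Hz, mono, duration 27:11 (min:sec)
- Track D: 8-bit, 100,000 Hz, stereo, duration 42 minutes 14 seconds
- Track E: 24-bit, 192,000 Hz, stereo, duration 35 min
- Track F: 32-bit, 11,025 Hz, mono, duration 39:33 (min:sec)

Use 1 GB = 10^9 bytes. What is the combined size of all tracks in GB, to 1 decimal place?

4.2 GB

Track A: 48,000 × 261 × 2 × 2 = 50,112,000 bytes.
Track B: 5,512 × 99 × 1 × 4 = 2,182,752 bytes.
Track C: 27:11 (min:sec) = 1,631 s; 176,400 × 1,631 × 4 × 1 = 1,150,833,600 bytes.
Track D: 42 minutes 14 seconds = 2,534 s; 100,000 × 2,534 × 1 × 2 = 506,800,000 bytes.
Track E: 35 min = 2,100 s; 192,000 × 2,100 × 3 × 2 = 2,419,200,000 bytes.
Track F: 39:33 (min:sec) = 2,373 s; 11,025 × 2,373 × 4 × 1 = 104,649,300 bytes.
Total = 4,233,777,652 bytes = 4.2 GB.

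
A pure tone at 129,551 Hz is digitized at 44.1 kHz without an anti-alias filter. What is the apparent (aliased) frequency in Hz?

2,749 Hz

Nyquist = 44,100/2 = 22,050 Hz; 129,551 Hz exceeds it.
Alias = |129,551 − 3×44,100| = |129,551 − 132,300| = 2,749 Hz.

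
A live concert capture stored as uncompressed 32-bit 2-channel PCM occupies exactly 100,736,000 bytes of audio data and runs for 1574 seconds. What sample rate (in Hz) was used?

8,000 Hz

Bytes = sample_rate × seconds × bytes_per_sample × channels.
sample_rate = 100,736,000 / (1,574 × 4 × 2) = 100,736,000 / 12,592 = 8,000 Hz.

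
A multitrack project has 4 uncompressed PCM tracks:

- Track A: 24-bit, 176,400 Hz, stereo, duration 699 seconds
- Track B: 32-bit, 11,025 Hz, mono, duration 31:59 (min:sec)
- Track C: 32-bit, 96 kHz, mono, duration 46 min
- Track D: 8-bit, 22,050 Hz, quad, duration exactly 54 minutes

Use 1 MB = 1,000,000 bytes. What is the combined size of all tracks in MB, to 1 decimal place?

2170.1 MB

Track A: 176,400 × 699 × 3 × 2 = 739,821,600 bytes.
Track B: 31:59 (min:sec) = 1,919 s; 11,025 × 1,919 × 4 × 1 = 84,627,900 bytes.
Track C: 46 min = 2,760 s; 96,000 × 2,760 × 4 × 1 = 1,059,840,000 bytes.
Track D: exactly 54 minutes = 3,240 s; 22,050 × 3,240 × 1 × 4 = 285,768,000 bytes.
Total = 2,170,057,500 bytes = 2170.1 MB.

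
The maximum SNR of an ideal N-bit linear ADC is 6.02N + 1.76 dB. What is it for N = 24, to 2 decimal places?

6.02 × 24 + 1.76 = 146.24 dB.

146.24 dB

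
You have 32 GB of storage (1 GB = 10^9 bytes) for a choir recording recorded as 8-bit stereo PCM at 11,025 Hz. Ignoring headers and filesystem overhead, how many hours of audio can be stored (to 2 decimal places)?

Uncompressed byte rate = 11,025 × 1 × 2 = 22,050 bytes/s.
Capacity = 32 × 1,000,000,000 = 32,000,000,000 bytes.
32,000,000,000 / 22,050 ≈ 1451247.17 s → 403.12 hours.

403.12 hours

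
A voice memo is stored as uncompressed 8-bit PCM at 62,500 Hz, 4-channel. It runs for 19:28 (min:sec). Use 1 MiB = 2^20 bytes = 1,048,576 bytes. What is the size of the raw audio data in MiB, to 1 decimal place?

278.5 MiB

Duration = 19:28 (min:sec) = 1,168 s.
Bytes = 62,500 samples/s × 1,168 s × 1 bytes/sample × 4 ch = 292,000,000 bytes.
292,000,000 / 1,048,576 = 278.5 MiB.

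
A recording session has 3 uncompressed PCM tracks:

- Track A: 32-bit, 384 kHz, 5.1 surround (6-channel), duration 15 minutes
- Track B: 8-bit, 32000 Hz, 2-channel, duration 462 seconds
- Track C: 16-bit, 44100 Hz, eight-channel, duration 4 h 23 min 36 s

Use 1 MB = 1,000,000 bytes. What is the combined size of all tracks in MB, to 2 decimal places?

19483.74 MB

Track A: 15 minutes = 900 s; 384,000 × 900 × 4 × 6 = 8,294,400,000 bytes.
Track B: 32,000 × 462 × 1 × 2 = 29,568,000 bytes.
Track C: 4 h 23 min 36 s = 15,816 s; 44,100 × 15,816 × 2 × 8 = 11,159,769,600 bytes.
Total = 19,483,737,600 bytes = 19483.74 MB.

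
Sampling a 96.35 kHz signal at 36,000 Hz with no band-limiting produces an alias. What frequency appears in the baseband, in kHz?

11.65 kHz

Nyquist = 36,000/2 = 18,000 Hz; 96,350 Hz exceeds it.
Alias = |96,350 − 3×36,000| = |96,350 − 108,000| = 11,650 Hz = 11.65 kHz.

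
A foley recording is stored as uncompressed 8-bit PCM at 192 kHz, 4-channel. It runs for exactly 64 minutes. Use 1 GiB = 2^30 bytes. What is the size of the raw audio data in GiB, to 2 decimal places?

Duration = exactly 64 minutes = 3,840 s.
Bytes = 192,000 samples/s × 3,840 s × 1 bytes/sample × 4 ch = 2,949,120,000 bytes.
2,949,120,000 / 1,073,741,824 = 2.75 GiB.

2.75 GiB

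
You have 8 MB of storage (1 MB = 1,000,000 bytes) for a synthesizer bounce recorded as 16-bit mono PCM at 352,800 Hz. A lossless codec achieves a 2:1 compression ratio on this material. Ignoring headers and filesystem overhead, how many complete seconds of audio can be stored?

Uncompressed byte rate = 352,800 × 2 × 1 = 705,600 bytes/s.
After 2:1 compression, effective rate ≈ 352800 bytes/s.
Capacity = 8 × 1,000,000 = 8,000,000 bytes.
8,000,000 / effective rate ≈ 22.68 s → 22 seconds.

22 seconds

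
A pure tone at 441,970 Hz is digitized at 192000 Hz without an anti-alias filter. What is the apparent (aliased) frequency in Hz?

Nyquist = 192,000/2 = 96,000 Hz; 441,970 Hz exceeds it.
Alias = |441,970 − 2×192,000| = |441,970 − 384,000| = 57,970 Hz.

57,970 Hz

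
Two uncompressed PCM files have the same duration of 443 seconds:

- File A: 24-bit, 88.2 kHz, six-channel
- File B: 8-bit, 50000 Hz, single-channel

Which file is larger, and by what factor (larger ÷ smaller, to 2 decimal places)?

File A: 88,200 × 3 × 6 = 1,587,600 bytes/s.
File B: 50,000 × 1 × 1 = 50,000 bytes/s.
File A is larger; ratio = 703,306,800 / 22,150,000 = 31.75.

File A, by a factor of 31.75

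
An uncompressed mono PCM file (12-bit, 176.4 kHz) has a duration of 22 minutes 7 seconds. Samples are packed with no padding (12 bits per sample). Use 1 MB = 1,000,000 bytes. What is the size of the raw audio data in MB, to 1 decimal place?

Duration = 22 minutes 7 seconds = 1,327 s.
Bits = 176,400 × 1,327 × 12 × 1 = 2,808,993,600 bits = 351,124,200 bytes.
351,124,200 / 1,000,000 = 351.1 MB.

351.1 MB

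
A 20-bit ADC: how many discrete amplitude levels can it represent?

2^20 = 1,048,576.

1,048,576 levels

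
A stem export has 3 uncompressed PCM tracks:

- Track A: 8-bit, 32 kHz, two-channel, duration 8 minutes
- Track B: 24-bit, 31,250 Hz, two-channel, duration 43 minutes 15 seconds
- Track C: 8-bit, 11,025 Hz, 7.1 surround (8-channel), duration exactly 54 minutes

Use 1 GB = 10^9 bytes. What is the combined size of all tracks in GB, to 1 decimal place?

0.8 GB

Track A: 8 minutes = 480 s; 32,000 × 480 × 1 × 2 = 30,720,000 bytes.
Track B: 43 minutes 15 seconds = 2,595 s; 31,250 × 2,595 × 3 × 2 = 486,562,500 bytes.
Track C: exactly 54 minutes = 3,240 s; 11,025 × 3,240 × 1 × 8 = 285,768,000 bytes.
Total = 803,050,500 bytes = 0.8 GB.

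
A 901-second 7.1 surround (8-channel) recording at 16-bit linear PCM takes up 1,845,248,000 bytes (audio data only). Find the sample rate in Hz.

128,000 Hz

Bytes = sample_rate × seconds × bytes_per_sample × channels.
sample_rate = 1,845,248,000 / (901 × 2 × 8) = 1,845,248,000 / 14,416 = 128,000 Hz.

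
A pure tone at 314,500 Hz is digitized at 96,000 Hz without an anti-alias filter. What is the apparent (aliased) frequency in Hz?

Nyquist = 96,000/2 = 48,000 Hz; 314,500 Hz exceeds it.
Alias = |314,500 − 3×96,000| = |314,500 − 288,000| = 26,500 Hz.

26,500 Hz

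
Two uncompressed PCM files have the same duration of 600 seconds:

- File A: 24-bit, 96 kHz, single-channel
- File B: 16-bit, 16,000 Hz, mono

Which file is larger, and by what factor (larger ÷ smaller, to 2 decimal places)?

File A: 96,000 × 3 × 1 = 288,000 bytes/s.
File B: 16,000 × 2 × 1 = 32,000 bytes/s.
File A is larger; ratio = 172,800,000 / 19,200,000 = 9.00.

File A, by a factor of 9.00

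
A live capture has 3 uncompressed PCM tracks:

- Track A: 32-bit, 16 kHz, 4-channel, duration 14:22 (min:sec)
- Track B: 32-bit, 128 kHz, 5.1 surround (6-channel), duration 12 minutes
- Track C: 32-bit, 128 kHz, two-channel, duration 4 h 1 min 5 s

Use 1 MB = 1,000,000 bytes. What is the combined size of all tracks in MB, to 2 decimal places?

17244.67 MB

Track A: 14:22 (min:sec) = 862 s; 16,000 × 862 × 4 × 4 = 220,672,000 bytes.
Track B: 12 minutes = 720 s; 128,000 × 720 × 4 × 6 = 2,211,840,000 bytes.
Track C: 4 h 1 min 5 s = 14,465 s; 128,000 × 14,465 × 4 × 2 = 14,812,160,000 bytes.
Total = 17,244,672,000 bytes = 17244.67 MB.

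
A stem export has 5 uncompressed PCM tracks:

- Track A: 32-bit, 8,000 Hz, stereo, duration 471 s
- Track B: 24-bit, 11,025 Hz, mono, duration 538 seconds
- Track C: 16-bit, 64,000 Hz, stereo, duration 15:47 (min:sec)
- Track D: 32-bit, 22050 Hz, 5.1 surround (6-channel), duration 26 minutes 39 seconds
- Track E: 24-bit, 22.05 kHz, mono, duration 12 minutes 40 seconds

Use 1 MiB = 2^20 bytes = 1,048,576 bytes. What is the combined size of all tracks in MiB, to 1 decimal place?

1131.9 MiB

Track A: 8,000 × 471 × 4 × 2 = 30,144,000 bytes.
Track B: 11,025 × 538 × 3 × 1 = 17,794,350 bytes.
Track C: 15:47 (min:sec) = 947 s; 64,000 × 947 × 2 × 2 = 242,432,000 bytes.
Track D: 26 minutes 39 seconds = 1,599 s; 22,050 × 1,599 × 4 × 6 = 846,190,800 bytes.
Track E: 12 minutes 40 seconds = 760 s; 22,050 × 760 × 3 × 1 = 50,274,000 bytes.
Total = 1,186,835,150 bytes = 1131.9 MiB.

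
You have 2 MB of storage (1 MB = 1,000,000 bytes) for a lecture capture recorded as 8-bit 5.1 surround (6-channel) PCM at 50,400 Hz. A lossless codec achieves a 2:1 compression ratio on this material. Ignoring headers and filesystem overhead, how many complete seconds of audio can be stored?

Uncompressed byte rate = 50,400 × 1 × 6 = 302,400 bytes/s.
After 2:1 compression, effective rate ≈ 151200 bytes/s.
Capacity = 2 × 1,000,000 = 2,000,000 bytes.
2,000,000 / effective rate ≈ 13.23 s → 13 seconds.

13 seconds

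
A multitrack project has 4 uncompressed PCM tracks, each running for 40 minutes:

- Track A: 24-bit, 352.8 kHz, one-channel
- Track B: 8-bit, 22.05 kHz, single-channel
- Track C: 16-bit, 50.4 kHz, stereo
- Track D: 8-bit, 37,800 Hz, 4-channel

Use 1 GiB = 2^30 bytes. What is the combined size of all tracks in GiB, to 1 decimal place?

40 minutes = 2,400 s.
Track A: 352,800 × 2,400 × 3 × 1 = 2,540,160,000 bytes.
Track B: 22,050 × 2,400 × 1 × 1 = 52,920,000 bytes.
Track C: 50,400 × 2,400 × 2 × 2 = 483,840,000 bytes.
Track D: 37,800 × 2,400 × 1 × 4 = 362,880,000 bytes.
Total = 3,439,800,000 bytes = 3.2 GiB.

3.2 GiB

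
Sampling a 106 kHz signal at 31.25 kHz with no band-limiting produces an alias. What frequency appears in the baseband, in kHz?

Nyquist = 31,250/2 = 15,625 Hz; 106,000 Hz exceeds it.
Alias = |106,000 − 3×31,250| = |106,000 − 93,750| = 12,250 Hz = 12.25 kHz.

12.25 kHz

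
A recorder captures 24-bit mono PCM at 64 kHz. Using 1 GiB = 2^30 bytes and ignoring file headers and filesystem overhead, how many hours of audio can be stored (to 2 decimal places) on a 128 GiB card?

Uncompressed byte rate = 64,000 × 3 × 1 = 192,000 bytes/s.
Capacity = 128 × 1,073,741,824 = 137,438,953,472 bytes.
137,438,953,472 / 192,000 ≈ 715827.88 s → 198.84 hours.

198.84 hours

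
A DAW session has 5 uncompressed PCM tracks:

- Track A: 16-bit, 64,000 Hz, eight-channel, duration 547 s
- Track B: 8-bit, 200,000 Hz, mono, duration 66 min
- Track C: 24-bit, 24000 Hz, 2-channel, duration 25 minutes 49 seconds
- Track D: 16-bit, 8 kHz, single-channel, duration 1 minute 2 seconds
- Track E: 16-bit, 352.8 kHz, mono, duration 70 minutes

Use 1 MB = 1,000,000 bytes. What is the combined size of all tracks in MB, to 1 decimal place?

4539.7 MB

Track A: 64,000 × 547 × 2 × 8 = 560,128,000 bytes.
Track B: 66 min = 3,960 s; 200,000 × 3,960 × 1 × 1 = 792,000,000 bytes.
Track C: 25 minutes 49 seconds = 1,549 s; 24,000 × 1,549 × 3 × 2 = 223,056,000 bytes.
Track D: 1 minute 2 seconds = 62 s; 8,000 × 62 × 2 × 1 = 992,000 bytes.
Track E: 70 minutes = 4,200 s; 352,800 × 4,200 × 2 × 1 = 2,963,520,000 bytes.
Total = 4,539,696,000 bytes = 4539.7 MB.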